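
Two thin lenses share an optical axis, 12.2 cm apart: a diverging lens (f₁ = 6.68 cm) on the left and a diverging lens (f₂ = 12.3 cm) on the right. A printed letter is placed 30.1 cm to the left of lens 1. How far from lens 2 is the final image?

7.25 cm

Lens 1 is diverging, so f₁ = −6.68 cm.
Lens 1: 1/d_i1 = 1/f₁ − 1/d_o1 = 1/(-6.68) − 1/(30.1) = -0.1829, so d_i1 = -5.467 cm.
The intermediate image is 5.467 cm to the left of lens 1 (virtual), which is 12.2 − (-5.467) = 17.67 cm to the left of lens 2, so d_o2 = +17.67 cm.
Lens 2 is diverging, so f₂ = −12.3 cm.
Lens 2: 1/d_i2 = 1/f₂ − 1/d_o2 = 1/(-12.3) − 1/(17.67) = -0.1379, so d_i2 = -7.25 cm.
The final image is virtual, 7.25 cm to the left of lens 2 (overall magnification ≈ 0.075).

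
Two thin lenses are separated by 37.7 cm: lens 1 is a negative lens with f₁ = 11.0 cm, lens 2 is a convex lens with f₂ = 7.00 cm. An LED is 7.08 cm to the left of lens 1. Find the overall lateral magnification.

m = -0.122

f₁ = −11.0 cm (diverging).
Lens 1: 1/d_i1 = 1/(-11.0) − 1/(7.08) = -0.2322, so d_i1 = -4.308 cm; m₁ = −d_i1/d_o1 = +0.6085.
d_o2 = 37.7 − (-4.308) = 42.01 cm.
Lens 2: 1/d_i2 = 1/(7.00) − 1/(42.01) = 0.1191, so d_i2 = 8.400 cm; m₂ = −d_i2/d_o2 = -0.1999.
m = m₁·m₂ = (+0.6085)(-0.1999) = -0.122.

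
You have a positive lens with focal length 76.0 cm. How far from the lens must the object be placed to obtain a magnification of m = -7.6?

86.0 cm

m = −d_i/d_o ⇒ d_i = −m·d_o.
1/f = 1/d_o + 1/d_i = 1/d_o − 1/(m·d_o) = (1 − 1/m)/d_o, so d_o = f(1 − 1/m) = (76.00)(1 − 1/(-7.6)) = 86.0 cm.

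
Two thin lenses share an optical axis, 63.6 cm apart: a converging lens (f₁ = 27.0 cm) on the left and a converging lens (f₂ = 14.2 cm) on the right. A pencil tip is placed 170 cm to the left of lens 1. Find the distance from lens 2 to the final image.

Lens 1: 1/d_i1 = 1/f₁ − 1/d_o1 = 1/(27.0) − 1/(170) = 0.03115, so d_i1 = 32.10 cm.
The intermediate image is 32.10 cm to the right of lens 1, which is 63.6 − (32.10) = 31.50 cm to the left of lens 2, so d_o2 = +31.50 cm.
Lens 2: 1/d_i2 = 1/f₂ − 1/d_o2 = 1/(14.2) − 1/(31.50) = 0.03868, so d_i2 = 25.9 cm.
The final image is real, 25.9 cm to the right of lens 2 (overall magnification ≈ 0.15).

25.9 cm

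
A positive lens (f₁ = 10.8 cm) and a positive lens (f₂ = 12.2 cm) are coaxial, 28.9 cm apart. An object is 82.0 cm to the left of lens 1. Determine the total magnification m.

Lens 1: 1/d_i1 = 1/(10.8) − 1/(82.0) = 0.08040, so d_i1 = 12.44 cm; m₁ = −d_i1/d_o1 = -0.1517.
d_o2 = 28.9 − (12.44) = 16.46 cm.
Lens 2: 1/d_i2 = 1/(12.2) − 1/(16.46) = 0.02121, so d_i2 = 47.14 cm; m₂ = −d_i2/d_o2 = -2.864.
m = m₁·m₂ = (-0.1517)(-2.864) = +0.434.

m = +0.434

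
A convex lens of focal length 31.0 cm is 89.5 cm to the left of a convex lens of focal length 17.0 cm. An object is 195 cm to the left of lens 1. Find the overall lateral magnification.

Lens 1: 1/d_i1 = 1/(31.0) − 1/(195) = 0.02713, so d_i1 = 36.86 cm; m₁ = −d_i1/d_o1 = -0.1890.
d_o2 = 89.5 − (36.86) = 52.64 cm.
Lens 2: 1/d_i2 = 1/(17.0) − 1/(52.64) = 0.03983, so d_i2 = 25.11 cm; m₂ = −d_i2/d_o2 = -0.4770.
m = m₁·m₂ = (-0.1890)(-0.4770) = +0.0902.

m = +0.0902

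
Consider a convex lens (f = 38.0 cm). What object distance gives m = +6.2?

31.9 cm

m = −d_i/d_o ⇒ d_i = −m·d_o.
1/f = 1/d_o + 1/d_i = 1/d_o − 1/(m·d_o) = (1 − 1/m)/d_o, so d_o = f(1 − 1/m) = (38.00)(1 − 1/(+6.2)) = 31.9 cm.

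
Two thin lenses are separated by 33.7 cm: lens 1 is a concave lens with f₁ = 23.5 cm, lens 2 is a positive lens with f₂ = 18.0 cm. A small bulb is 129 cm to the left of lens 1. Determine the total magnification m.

f₁ = −23.5 cm (diverging).
Lens 1: 1/d_i1 = 1/(-23.5) − 1/(129) = -0.05031, so d_i1 = -19.88 cm; m₁ = −d_i1/d_o1 = +0.1541.
d_o2 = 33.7 − (-19.88) = 53.58 cm.
Lens 2: 1/d_i2 = 1/(18.0) − 1/(53.58) = 0.03689, so d_i2 = 27.11 cm; m₂ = −d_i2/d_o2 = -0.5059.
m = m₁·m₂ = (+0.1541)(-0.5059) = -0.0780.

m = -0.0780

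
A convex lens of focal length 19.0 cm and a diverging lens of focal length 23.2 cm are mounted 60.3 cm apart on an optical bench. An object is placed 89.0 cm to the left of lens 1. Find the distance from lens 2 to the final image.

Lens 1: 1/d_i1 = 1/f₁ − 1/d_o1 = 1/(19.0) − 1/(89.0) = 0.04140, so d_i1 = 24.16 cm.
The intermediate image is 24.16 cm to the right of lens 1, which is 60.3 − (24.16) = 36.14 cm to the left of lens 2, so d_o2 = +36.14 cm.
Lens 2 is diverging, so f₂ = −23.2 cm.
Lens 2: 1/d_i2 = 1/f₂ − 1/d_o2 = 1/(-23.2) − 1/(36.14) = -0.07077, so d_i2 = -14.1 cm.
The final image is virtual, 14.1 cm to the left of lens 2 (overall magnification ≈ -0.11).

14.1 cm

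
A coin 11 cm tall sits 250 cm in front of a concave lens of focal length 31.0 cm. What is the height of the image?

1.21 cm

For a concave lens, f = -31.0 cm.
1/d_i = 1/f − 1/d_o = 1/(-31.00) − 1/(250) = -0.03626, so d_i = -27.58 cm.
m = −d_i/d_o = +0.1103.
|h_i| = |m|·h_o = 0.1103 × 11 = 1.21 cm. The image is virtual, upright and reduced, on the same side as the object.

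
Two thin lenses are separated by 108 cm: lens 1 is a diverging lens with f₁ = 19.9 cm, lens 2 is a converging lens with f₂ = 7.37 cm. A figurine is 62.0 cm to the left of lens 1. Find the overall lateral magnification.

m = -0.0155

f₁ = −19.9 cm (diverging).
Lens 1: 1/d_i1 = 1/(-19.9) − 1/(62.0) = -0.06638, so d_i1 = -15.06 cm; m₁ = −d_i1/d_o1 = +0.2429.
d_o2 = 108 − (-15.06) = 123.1 cm.
Lens 2: 1/d_i2 = 1/(7.37) − 1/(123.1) = 0.1276, so d_i2 = 7.839 cm; m₂ = −d_i2/d_o2 = -0.06368.
m = m₁·m₂ = (+0.2429)(-0.06368) = -0.0155.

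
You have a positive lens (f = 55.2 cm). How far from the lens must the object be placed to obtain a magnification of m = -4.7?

m = −d_i/d_o ⇒ d_i = −m·d_o.
1/f = 1/d_o + 1/d_i = 1/d_o − 1/(m·d_o) = (1 − 1/m)/d_o, so d_o = f(1 − 1/m) = (55.20)(1 − 1/(-4.7)) = 66.9 cm.

66.9 cm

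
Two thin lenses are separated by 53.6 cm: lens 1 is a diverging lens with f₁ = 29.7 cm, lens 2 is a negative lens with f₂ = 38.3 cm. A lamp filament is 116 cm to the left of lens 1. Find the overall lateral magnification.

f₁ = −29.7 cm (diverging).
Lens 1: 1/d_i1 = 1/(-29.7) − 1/(116) = -0.04229, so d_i1 = -23.65 cm; m₁ = −d_i1/d_o1 = +0.2039.
d_o2 = 53.6 − (-23.65) = 77.25 cm.
f₂ = −38.3 cm (diverging).
Lens 2: 1/d_i2 = 1/(-38.3) − 1/(77.25) = -0.03905, so d_i2 = -25.61 cm; m₂ = −d_i2/d_o2 = +0.3315.
m = m₁·m₂ = (+0.2039)(+0.3315) = +0.0676.

m = +0.0676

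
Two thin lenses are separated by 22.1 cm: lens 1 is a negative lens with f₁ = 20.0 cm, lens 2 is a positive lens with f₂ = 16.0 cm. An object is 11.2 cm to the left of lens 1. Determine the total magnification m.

f₁ = −20.0 cm (diverging).
Lens 1: 1/d_i1 = 1/(-20.0) − 1/(11.2) = -0.1393, so d_i1 = -7.179 cm; m₁ = −d_i1/d_o1 = +0.6410.
d_o2 = 22.1 − (-7.179) = 29.28 cm.
Lens 2: 1/d_i2 = 1/(16.0) − 1/(29.28) = 0.02835, so d_i2 = 35.28 cm; m₂ = −d_i2/d_o2 = -1.205.
m = m₁·m₂ = (+0.6410)(-1.205) = -0.772.

m = -0.772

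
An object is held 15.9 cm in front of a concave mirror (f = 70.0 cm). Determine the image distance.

Mirror equation: 1/q = 1/f − 1/p = 1/(70.00) − 1/(15.9) = 0.01429 − 0.06289 = -0.04861, so q = -20.6 cm.
The image is virtual, upright and enlarged, behind the mirror.

20.6 cm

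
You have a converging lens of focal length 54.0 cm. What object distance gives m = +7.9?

47.2 cm

m = −d_i/d_o ⇒ d_i = −m·d_o.
1/f = 1/d_o + 1/d_i = 1/d_o − 1/(m·d_o) = (1 − 1/m)/d_o, so d_o = f(1 − 1/m) = (54.00)(1 − 1/(+7.9)) = 47.2 cm.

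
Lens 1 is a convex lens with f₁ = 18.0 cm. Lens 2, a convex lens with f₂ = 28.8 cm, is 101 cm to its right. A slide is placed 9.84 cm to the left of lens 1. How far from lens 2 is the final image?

Lens 1: 1/d_i1 = 1/f₁ − 1/d_o1 = 1/(18.0) − 1/(9.84) = -0.04607, so d_i1 = -21.71 cm.
The intermediate image is 21.71 cm to the left of lens 1 (virtual), which is 101 − (-21.71) = 122.7 cm to the left of lens 2, so d_o2 = +122.7 cm.
Lens 2: 1/d_i2 = 1/f₂ − 1/d_o2 = 1/(28.8) − 1/(122.7) = 0.02657, so d_i2 = 37.6 cm.
The final image is real, 37.6 cm to the right of lens 2 (overall magnification ≈ -0.68).

37.6 cm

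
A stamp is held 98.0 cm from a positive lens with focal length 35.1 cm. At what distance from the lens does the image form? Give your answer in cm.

54.7 cm

Thin-lens equation: 1/d_i = 1/f − 1/d_o = 1/(35.10) − 1/(98.0) = 0.02849 − 0.01020 = 0.01829, so d_i = 54.7 cm.
The image is real, inverted and reduced, on the far side of the lens.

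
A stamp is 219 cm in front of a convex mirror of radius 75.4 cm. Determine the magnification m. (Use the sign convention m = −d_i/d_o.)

f = R/2 = 75.4/2 = 37.70 cm; for a convex mirror, f = -37.70 cm.
1/d_i = 1/f − 1/d_o = 1/(-37.70) − 1/(219) = -0.03109, so d_i = -32.16 cm.
m = −d_i/d_o = −(-32.16)/(219) = +0.147.
The image is virtual, upright and reduced, behind the mirror.

m = +0.147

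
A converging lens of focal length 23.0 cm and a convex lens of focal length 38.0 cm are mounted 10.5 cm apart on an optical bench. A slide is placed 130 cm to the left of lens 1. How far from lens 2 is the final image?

Lens 1: 1/d_i1 = 1/f₁ − 1/d_o1 = 1/(23.0) − 1/(130) = 0.03579, so d_i1 = 27.94 cm.
The intermediate image is 27.94 cm to the right of lens 1, which lies 17.44 cm to the right of lens 2 — a virtual object — so d_o2 = −17.44 cm.
Lens 2: 1/d_i2 = 1/f₂ − 1/d_o2 = 1/(38.0) − 1/(-17.44) = 0.08366, so d_i2 = 12.0 cm.
The final image is real, 12.0 cm to the right of lens 2 (overall magnification ≈ -0.15).

12.0 cm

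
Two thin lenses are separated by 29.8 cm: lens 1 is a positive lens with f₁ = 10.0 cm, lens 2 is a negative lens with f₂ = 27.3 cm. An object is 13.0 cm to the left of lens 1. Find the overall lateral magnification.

Lens 1: 1/d_i1 = 1/(10.0) − 1/(13.0) = 0.02308, so d_i1 = 43.33 cm; m₁ = −d_i1/d_o1 = -3.333.
d_o2 = 29.8 − (43.33) = -13.53 cm (virtual object).
f₂ = −27.3 cm (diverging).
Lens 2: 1/d_i2 = 1/(-27.3) − 1/(-13.53) = 0.03728, so d_i2 = 26.82 cm; m₂ = −d_i2/d_o2 = +1.983.
m = m₁·m₂ = (-3.333)(+1.983) = -6.61.

m = -6.61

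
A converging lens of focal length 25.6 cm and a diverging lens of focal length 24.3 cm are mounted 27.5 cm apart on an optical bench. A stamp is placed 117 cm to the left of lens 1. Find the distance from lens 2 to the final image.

6.73 cm

Lens 1: 1/d_i1 = 1/f₁ − 1/d_o1 = 1/(25.6) − 1/(117) = 0.03052, so d_i1 = 32.77 cm.
The intermediate image is 32.77 cm to the right of lens 1, which lies 5.270 cm to the right of lens 2 — a virtual object — so d_o2 = −5.270 cm.
Lens 2 is diverging, so f₂ = −24.3 cm.
Lens 2: 1/d_i2 = 1/f₂ − 1/d_o2 = 1/(-24.3) − 1/(-5.270) = 0.1486, so d_i2 = 6.73 cm.
The final image is real, 6.73 cm to the right of lens 2 (overall magnification ≈ -0.36).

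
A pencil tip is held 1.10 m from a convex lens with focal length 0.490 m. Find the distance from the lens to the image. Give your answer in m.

Lens equation: 1/d_i = 1/f − 1/d_o = 1/(0.4900) − 1/(1.10) = 2.041 − 0.9091 = 1.132, so d_i = 0.884 m.
The image is real, inverted and reduced, on the far side of the lens.

0.884 m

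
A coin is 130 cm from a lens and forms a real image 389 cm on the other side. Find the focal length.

Real image ⇒ d_i = +389 cm.
1/f = 1/d_o + 1/d_i = 1/(130) + 1/(389) = 0.01026, so f = 97.4 cm.
Since f is positive, the lens is converging.

f = 97.4 cm (converging)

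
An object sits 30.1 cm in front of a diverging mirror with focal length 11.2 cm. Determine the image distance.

For a diverging mirror, f = -11.2 cm.
Mirror equation: 1/d_i = 1/f − 1/d_o = 1/(-11.20) − 1/(30.1) = -0.08929 − 0.03322 = -0.1225, so d_i = -8.16 cm.
The image is virtual, upright and reduced, behind the mirror.

8.16 cm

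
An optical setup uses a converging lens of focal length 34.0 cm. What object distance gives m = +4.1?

m = −d_i/d_o ⇒ d_i = −m·d_o.
1/f = 1/d_o + 1/d_i = 1/d_o − 1/(m·d_o) = (1 − 1/m)/d_o, so d_o = f(1 − 1/m) = (34.00)(1 − 1/(+4.1)) = 25.7 cm.

25.7 cm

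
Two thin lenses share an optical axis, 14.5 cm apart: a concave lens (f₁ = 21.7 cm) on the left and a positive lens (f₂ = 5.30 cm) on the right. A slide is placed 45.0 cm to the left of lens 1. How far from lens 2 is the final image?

6.48 cm

Lens 1 is diverging, so f₁ = −21.7 cm.
Lens 1: 1/d_i1 = 1/f₁ − 1/d_o1 = 1/(-21.7) − 1/(45.0) = -0.06831, so d_i1 = -14.64 cm.
The intermediate image is 14.64 cm to the left of lens 1 (virtual), which is 14.5 − (-14.64) = 29.14 cm to the left of lens 2, so d_o2 = +29.14 cm.
Lens 2: 1/d_i2 = 1/f₂ − 1/d_o2 = 1/(5.30) − 1/(29.14) = 0.1544, so d_i2 = 6.48 cm.
The final image is real, 6.48 cm to the right of lens 2 (overall magnification ≈ -0.072).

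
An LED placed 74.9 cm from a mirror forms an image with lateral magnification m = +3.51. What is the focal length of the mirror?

f = 105 cm (concave)

m = −d_i/d_o ⇒ d_i = −m·d_o = −(+3.51)·(74.9) = -262.9 cm.
1/f = 1/d_o + 1/d_i = 1/(74.9) + 1/(-262.9) = 0.009547, so f = 105 cm.
Since f is positive, the mirror is concave.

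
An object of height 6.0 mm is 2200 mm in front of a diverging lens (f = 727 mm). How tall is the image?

For a diverging lens, f = -727 mm.
1/d_i = 1/f − 1/d_o = 1/(-727.0) − 1/(2200) = -0.001830, so d_i = -546.4 mm.
m = −d_i/d_o = +0.2484.
|h_i| = |m|·h_o = 0.2484 × 6.0 = 1.49 mm. The image is virtual, upright and reduced, on the same side as the object.

1.49 mm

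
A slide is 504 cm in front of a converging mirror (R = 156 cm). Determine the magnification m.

f = R/2 = 156/2 = 78.00 cm.
1/d_i = 1/f − 1/d_o = 1/(78.00) − 1/(504) = 0.01084, so d_i = 92.28 cm.
m = −d_i/d_o = −(92.28)/(504) = -0.183.
The image is real, inverted and reduced, in front of the mirror.

m = -0.183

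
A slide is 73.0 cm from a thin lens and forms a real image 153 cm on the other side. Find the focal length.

f = 49.4 cm (converging)

Real image ⇒ d_i = +153 cm.
1/f = 1/d_o + 1/d_i = 1/(73.0) + 1/(153) = 0.02023, so f = 49.4 cm.
Since f is positive, the thin lens is converging.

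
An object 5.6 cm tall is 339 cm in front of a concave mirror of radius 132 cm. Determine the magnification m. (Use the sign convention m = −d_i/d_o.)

f = R/2 = 132/2 = 66.00 cm.
1/d_i = 1/f − 1/d_o = 1/(66.00) − 1/(339) = 0.01220, so d_i = 81.96 cm.
m = −d_i/d_o = −(81.96)/(339) = -0.242.
The image is real, inverted and reduced, in front of the mirror.

m = -0.242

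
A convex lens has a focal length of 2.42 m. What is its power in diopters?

P = 1/f = 1/(2.42 m) = +0.413 D.

P = +0.413 D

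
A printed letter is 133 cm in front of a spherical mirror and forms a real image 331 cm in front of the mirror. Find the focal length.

Real image ⇒ d_i = +331 cm.
1/f = 1/d_o + 1/d_i = 1/(133) + 1/(331) = 0.01054, so f = 94.9 cm.
Since f is positive, the spherical mirror is concave.

f = 94.9 cm (concave)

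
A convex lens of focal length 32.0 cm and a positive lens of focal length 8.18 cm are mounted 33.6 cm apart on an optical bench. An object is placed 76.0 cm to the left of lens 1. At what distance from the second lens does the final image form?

Lens 1: 1/d_i1 = 1/f₁ − 1/d_o1 = 1/(32.0) − 1/(76.0) = 0.01809, so d_i1 = 55.27 cm.
The intermediate image is 55.27 cm to the right of lens 1, which lies 21.67 cm to the right of lens 2 — a virtual object — so d_o2 = −21.67 cm.
Lens 2: 1/d_i2 = 1/f₂ − 1/d_o2 = 1/(8.18) − 1/(-21.67) = 0.1684, so d_i2 = 5.94 cm.
The final image is real, 5.94 cm to the right of lens 2 (overall magnification ≈ -0.20).

5.94 cm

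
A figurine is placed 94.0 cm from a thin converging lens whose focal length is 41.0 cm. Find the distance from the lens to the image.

Lens equation: 1/s_i = 1/f − 1/s_o = 1/(41.00) − 1/(94.0) = 0.02439 − 0.01064 = 0.01375, so s_i = 72.7 cm.
The image is real, inverted and reduced, on the far side of the lens.

72.7 cm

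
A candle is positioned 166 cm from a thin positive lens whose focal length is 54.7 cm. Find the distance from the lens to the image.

81.6 cm

Thin-lens equation: 1/q = 1/f − 1/p = 1/(54.70) − 1/(166) = 0.01828 − 0.006024 = 0.01226, so q = 81.6 cm.
The image is real, inverted and reduced, on the far side of the lens.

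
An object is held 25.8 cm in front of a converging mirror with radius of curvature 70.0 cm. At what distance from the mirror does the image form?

f = R/2 = 70.0/2 = 35.00 cm.
Mirror equation: 1/s_i = 1/f − 1/s_o = 1/(35.00) − 1/(25.8) = 0.02857 − 0.03876 = -0.01019, so s_i = -98.2 cm.
The image is virtual, upright and enlarged, behind the mirror.

98.2 cm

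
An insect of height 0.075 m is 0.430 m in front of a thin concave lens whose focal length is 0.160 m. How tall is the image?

For a concave lens, f = -0.160 m.
1/d_i = 1/f − 1/d_o = 1/(-0.1600) − 1/(0.430) = -8.576, so d_i = -0.1166 m.
m = −d_i/d_o = +0.2712.
|h_i| = |m|·h_o = 0.2712 × 0.075 = 0.0203 m. The image is virtual, upright and reduced, on the same side as the object.

0.0203 m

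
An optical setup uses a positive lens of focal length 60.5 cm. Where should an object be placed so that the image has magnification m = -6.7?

69.5 cm

m = −d_i/d_o ⇒ d_i = −m·d_o.
1/f = 1/d_o + 1/d_i = 1/d_o − 1/(m·d_o) = (1 − 1/m)/d_o, so d_o = f(1 − 1/m) = (60.50)(1 − 1/(-6.7)) = 69.5 cm.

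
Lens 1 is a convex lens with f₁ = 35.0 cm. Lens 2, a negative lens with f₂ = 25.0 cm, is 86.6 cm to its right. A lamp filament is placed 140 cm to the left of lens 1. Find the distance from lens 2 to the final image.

Lens 1: 1/d_i1 = 1/f₁ − 1/d_o1 = 1/(35.0) − 1/(140) = 0.02143, so d_i1 = 46.67 cm.
The intermediate image is 46.67 cm to the right of lens 1, which is 86.6 − (46.67) = 39.93 cm to the left of lens 2, so d_o2 = +39.93 cm.
Lens 2 is diverging, so f₂ = −25.0 cm.
Lens 2: 1/d_i2 = 1/f₂ − 1/d_o2 = 1/(-25.0) − 1/(39.93) = -0.06504, so d_i2 = -15.4 cm.
The final image is virtual, 15.4 cm to the left of lens 2 (overall magnification ≈ -0.13).

15.4 cm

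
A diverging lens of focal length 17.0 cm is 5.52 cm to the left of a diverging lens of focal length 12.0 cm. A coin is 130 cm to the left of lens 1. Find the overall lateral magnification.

m = +0.0426

f₁ = −17.0 cm (diverging).
Lens 1: 1/d_i1 = 1/(-17.0) − 1/(130) = -0.06652, so d_i1 = -15.03 cm; m₁ = −d_i1/d_o1 = +0.1156.
d_o2 = 5.52 − (-15.03) = 20.55 cm.
f₂ = −12.0 cm (diverging).
Lens 2: 1/d_i2 = 1/(-12.0) − 1/(20.55) = -0.1320, so d_i2 = -7.576 cm; m₂ = −d_i2/d_o2 = +0.3687.
m = m₁·m₂ = (+0.1156)(+0.3687) = +0.0426.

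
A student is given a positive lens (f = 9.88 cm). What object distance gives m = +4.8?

7.82 cm

m = −d_i/d_o ⇒ d_i = −m·d_o.
1/f = 1/d_o + 1/d_i = 1/d_o − 1/(m·d_o) = (1 − 1/m)/d_o, so d_o = f(1 − 1/m) = (9.880)(1 − 1/(+4.8)) = 7.82 cm.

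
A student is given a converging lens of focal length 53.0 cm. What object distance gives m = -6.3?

m = −d_i/d_o ⇒ d_i = −m·d_o.
1/f = 1/d_o + 1/d_i = 1/d_o − 1/(m·d_o) = (1 − 1/m)/d_o, so d_o = f(1 − 1/m) = (53.00)(1 − 1/(-6.3)) = 61.4 cm.

61.4 cm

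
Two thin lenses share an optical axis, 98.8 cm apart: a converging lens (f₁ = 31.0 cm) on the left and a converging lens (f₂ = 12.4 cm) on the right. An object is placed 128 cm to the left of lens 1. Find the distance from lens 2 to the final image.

Lens 1: 1/d_i1 = 1/f₁ − 1/d_o1 = 1/(31.0) − 1/(128) = 0.02445, so d_i1 = 40.91 cm.
The intermediate image is 40.91 cm to the right of lens 1, which is 98.8 − (40.91) = 57.89 cm to the left of lens 2, so d_o2 = +57.89 cm.
Lens 2: 1/d_i2 = 1/f₂ − 1/d_o2 = 1/(12.4) − 1/(57.89) = 0.06337, so d_i2 = 15.8 cm.
The final image is real, 15.8 cm to the right of lens 2 (overall magnification ≈ 0.087).

15.8 cm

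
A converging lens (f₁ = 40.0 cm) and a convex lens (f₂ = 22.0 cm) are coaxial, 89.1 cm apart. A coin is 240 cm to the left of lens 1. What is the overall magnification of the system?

m = +0.230

Lens 1: 1/d_i1 = 1/(40.0) − 1/(240) = 0.02083, so d_i1 = 48.00 cm; m₁ = −d_i1/d_o1 = -0.2000.
d_o2 = 89.1 − (48.00) = 41.10 cm.
Lens 2: 1/d_i2 = 1/(22.0) − 1/(41.10) = 0.02112, so d_i2 = 47.34 cm; m₂ = −d_i2/d_o2 = -1.152.
m = m₁·m₂ = (-0.2000)(-1.152) = +0.230.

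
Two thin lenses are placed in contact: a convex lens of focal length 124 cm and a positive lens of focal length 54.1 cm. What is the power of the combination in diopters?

P = +2.65 D

P₁ = 1/f₁ = 1/(1.24 m) = +0.8065 D; P₂ = 1/f₂ = 1/(0.541 m) = +1.848 D.
For thin lenses in contact, P = P₁ + P₂ = (+0.8065) + (+1.848) = +2.65 D.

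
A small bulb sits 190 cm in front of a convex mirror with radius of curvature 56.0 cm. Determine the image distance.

24.4 cm

f = R/2 = 56.0/2 = 28.00 cm; for a convex mirror, f = -28.00 cm.
Mirror equation: 1/v = 1/f − 1/u = 1/(-28.00) − 1/(190) = -0.03571 − 0.005263 = -0.04098, so v = -24.4 cm.
The image is virtual, upright and reduced, behind the mirror.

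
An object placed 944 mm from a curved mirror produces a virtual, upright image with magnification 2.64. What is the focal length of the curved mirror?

m = −d_i/d_o ⇒ d_i = −m·d_o = −(+2.64)·(944) = -2492 mm.
1/f = 1/d_o + 1/d_i = 1/(944) + 1/(-2492) = 0.0006580, so f = 1520 mm.
Since f is positive, the curved mirror is concave.

f = 1520 mm (concave)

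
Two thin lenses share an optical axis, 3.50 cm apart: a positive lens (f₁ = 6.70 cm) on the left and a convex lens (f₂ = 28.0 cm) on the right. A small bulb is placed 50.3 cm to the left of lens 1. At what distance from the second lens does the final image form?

Lens 1: 1/d_i1 = 1/f₁ − 1/d_o1 = 1/(6.70) − 1/(50.3) = 0.1294, so d_i1 = 7.730 cm.
The intermediate image is 7.730 cm to the right of lens 1, which lies 4.230 cm to the right of lens 2 — a virtual object — so d_o2 = −4.230 cm.
Lens 2: 1/d_i2 = 1/f₂ − 1/d_o2 = 1/(28.0) − 1/(-4.230) = 0.2721, so d_i2 = 3.67 cm.
The final image is real, 3.67 cm to the right of lens 2 (overall magnification ≈ -0.13).

3.67 cm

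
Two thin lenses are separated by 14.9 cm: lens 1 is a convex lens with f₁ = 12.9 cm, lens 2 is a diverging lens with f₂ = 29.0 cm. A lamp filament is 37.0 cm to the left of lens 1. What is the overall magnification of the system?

m = -0.644

Lens 1: 1/d_i1 = 1/(12.9) − 1/(37.0) = 0.05049, so d_i1 = 19.80 cm; m₁ = −d_i1/d_o1 = -0.5351.
d_o2 = 14.9 − (19.80) = -4.900 cm (virtual object).
f₂ = −29.0 cm (diverging).
Lens 2: 1/d_i2 = 1/(-29.0) − 1/(-4.900) = 0.1696, so d_i2 = 5.896 cm; m₂ = −d_i2/d_o2 = +1.203.
m = m₁·m₂ = (-0.5351)(+1.203) = -0.644.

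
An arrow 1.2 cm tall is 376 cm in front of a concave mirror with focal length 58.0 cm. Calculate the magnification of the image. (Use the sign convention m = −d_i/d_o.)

1/d_i = 1/f − 1/d_o = 1/(58.00) − 1/(376) = 0.01458, so d_i = 68.58 cm.
m = −d_i/d_o = −(68.58)/(376) = -0.182.
The image is real, inverted and reduced, in front of the mirror.

m = -0.182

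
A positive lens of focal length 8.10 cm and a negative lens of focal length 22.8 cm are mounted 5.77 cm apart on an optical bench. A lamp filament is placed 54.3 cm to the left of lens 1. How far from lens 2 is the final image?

4.49 cm

Lens 1: 1/d_i1 = 1/f₁ − 1/d_o1 = 1/(8.10) − 1/(54.3) = 0.1050, so d_i1 = 9.520 cm.
The intermediate image is 9.520 cm to the right of lens 1, which lies 3.750 cm to the right of lens 2 — a virtual object — so d_o2 = −3.750 cm.
Lens 2 is diverging, so f₂ = −22.8 cm.
Lens 2: 1/d_i2 = 1/f₂ − 1/d_o2 = 1/(-22.8) − 1/(-3.750) = 0.2228, so d_i2 = 4.49 cm.
The final image is real, 4.49 cm to the right of lens 2 (overall magnification ≈ -0.21).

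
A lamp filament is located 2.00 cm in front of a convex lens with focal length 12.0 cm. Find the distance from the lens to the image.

2.40 cm

Thin-lens equation: 1/d_i = 1/f − 1/d_o = 1/(12.00) − 1/(2.00) = 0.08333 − 0.5000 = -0.4167, so d_i = -2.40 cm.
The image is virtual, upright and enlarged, on the same side as the object.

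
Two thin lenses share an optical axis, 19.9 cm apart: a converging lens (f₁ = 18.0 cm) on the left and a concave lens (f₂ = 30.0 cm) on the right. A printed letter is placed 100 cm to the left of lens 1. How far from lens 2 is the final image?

Lens 1: 1/d_i1 = 1/f₁ − 1/d_o1 = 1/(18.0) − 1/(100) = 0.04556, so d_i1 = 21.95 cm.
The intermediate image is 21.95 cm to the right of lens 1, which lies 2.050 cm to the right of lens 2 — a virtual object — so d_o2 = −2.050 cm.
Lens 2 is diverging, so f₂ = −30.0 cm.
Lens 2: 1/d_i2 = 1/f₂ − 1/d_o2 = 1/(-30.0) − 1/(-2.050) = 0.4545, so d_i2 = 2.20 cm.
The final image is real, 2.20 cm to the right of lens 2 (overall magnification ≈ -0.24).

2.20 cm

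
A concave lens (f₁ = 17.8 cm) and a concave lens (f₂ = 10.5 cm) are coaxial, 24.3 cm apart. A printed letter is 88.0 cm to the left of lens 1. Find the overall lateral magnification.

f₁ = −17.8 cm (diverging).
Lens 1: 1/d_i1 = 1/(-17.8) − 1/(88.0) = -0.06754, so d_i1 = -14.81 cm; m₁ = −d_i1/d_o1 = +0.1683.
d_o2 = 24.3 − (-14.81) = 39.11 cm.
f₂ = −10.5 cm (diverging).
Lens 2: 1/d_i2 = 1/(-10.5) − 1/(39.11) = -0.1208, so d_i2 = -8.278 cm; m₂ = −d_i2/d_o2 = +0.2117.
m = m₁·m₂ = (+0.1683)(+0.2117) = +0.0356.

m = +0.0356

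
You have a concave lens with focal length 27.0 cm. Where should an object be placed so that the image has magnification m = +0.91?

2.67 cm

For a concave lens, f = -27.0 cm.
m = −d_i/d_o ⇒ d_i = −m·d_o.
1/f = 1/d_o + 1/d_i = 1/d_o − 1/(m·d_o) = (1 − 1/m)/d_o, so d_o = f(1 − 1/m) = (-27.00)(1 − 1/(+0.91)) = 2.67 cm.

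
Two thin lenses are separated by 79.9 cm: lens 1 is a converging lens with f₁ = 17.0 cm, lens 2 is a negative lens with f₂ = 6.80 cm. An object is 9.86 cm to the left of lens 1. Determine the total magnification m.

Lens 1: 1/d_i1 = 1/(17.0) − 1/(9.86) = -0.04260, so d_i1 = -23.48 cm; m₁ = −d_i1/d_o1 = +2.381.
d_o2 = 79.9 − (-23.48) = 103.4 cm.
f₂ = −6.80 cm (diverging).
Lens 2: 1/d_i2 = 1/(-6.80) − 1/(103.4) = -0.1567, so d_i2 = -6.380 cm; m₂ = −d_i2/d_o2 = +0.06171.
m = m₁·m₂ = (+2.381)(+0.06171) = +0.147.

m = +0.147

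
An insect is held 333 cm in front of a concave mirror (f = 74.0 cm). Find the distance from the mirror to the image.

95.1 cm

Mirror equation: 1/v = 1/f − 1/u = 1/(74.00) − 1/(333) = 0.01351 − 0.003003 = 0.01051, so v = 95.1 cm.
The image is real, inverted and reduced, in front of the mirror.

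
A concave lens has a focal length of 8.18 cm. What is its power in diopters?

P = -12.2 D

For a concave lens, f = −8.18 cm.
f = -8.18 cm = -0.0818 m.
P = 1/f = 1/(-0.0818 m) = -12.2 D.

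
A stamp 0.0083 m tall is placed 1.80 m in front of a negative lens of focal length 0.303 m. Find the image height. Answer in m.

For a negative lens, f = -0.303 m.
1/d_i = 1/f − 1/d_o = 1/(-0.3030) − 1/(1.80) = -3.856, so d_i = -0.2593 m.
m = −d_i/d_o = +0.1441.
|h_i| = |m|·h_o = 0.1441 × 0.0083 = 0.00120 m. The image is virtual, upright and reduced, on the same side as the object.

0.00120 m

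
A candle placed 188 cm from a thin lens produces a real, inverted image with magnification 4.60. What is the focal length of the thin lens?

f = 154 cm (converging)

m = −d_i/d_o ⇒ d_i = −m·d_o = −(-4.60)·(188) = 864.8 cm.
1/f = 1/d_o + 1/d_i = 1/(188) + 1/(864.8) = 0.006475, so f = 154 cm.
Since f is positive, the thin lens is converging.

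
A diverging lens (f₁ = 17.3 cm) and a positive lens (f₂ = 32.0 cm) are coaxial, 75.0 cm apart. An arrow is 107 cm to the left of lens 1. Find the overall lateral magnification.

f₁ = −17.3 cm (diverging).
Lens 1: 1/d_i1 = 1/(-17.3) − 1/(107) = -0.06715, so d_i1 = -14.89 cm; m₁ = −d_i1/d_o1 = +0.1392.
d_o2 = 75.0 − (-14.89) = 89.89 cm.
Lens 2: 1/d_i2 = 1/(32.0) − 1/(89.89) = 0.02013, so d_i2 = 49.69 cm; m₂ = −d_i2/d_o2 = -0.5528.
m = m₁·m₂ = (+0.1392)(-0.5528) = -0.0769.

m = -0.0769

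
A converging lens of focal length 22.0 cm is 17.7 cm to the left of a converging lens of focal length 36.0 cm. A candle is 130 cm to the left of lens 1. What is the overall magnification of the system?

m = -0.164

Lens 1: 1/d_i1 = 1/(22.0) − 1/(130) = 0.03776, so d_i1 = 26.48 cm; m₁ = −d_i1/d_o1 = -0.2037.
d_o2 = 17.7 − (26.48) = -8.780 cm (virtual object).
Lens 2: 1/d_i2 = 1/(36.0) − 1/(-8.780) = 0.1417, so d_i2 = 7.059 cm; m₂ = −d_i2/d_o2 = +0.8039.
m = m₁·m₂ = (-0.2037)(+0.8039) = -0.164.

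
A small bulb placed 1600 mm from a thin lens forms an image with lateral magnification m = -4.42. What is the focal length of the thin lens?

m = −d_i/d_o ⇒ d_i = −m·d_o = −(-4.42)·(1600) = 7072 mm.
1/f = 1/d_o + 1/d_i = 1/(1600) + 1/(7072) = 0.0007664, so f = 1300 mm.
Since f is positive, the thin lens is converging.

f = 1300 mm (converging)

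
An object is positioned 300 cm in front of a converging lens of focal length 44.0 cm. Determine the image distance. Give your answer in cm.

51.6 cm

Lens equation: 1/v = 1/f − 1/u = 1/(44.00) − 1/(300) = 0.02273 − 0.003333 = 0.01939, so v = 51.6 cm.
The image is real, inverted and reduced, on the far side of the lens.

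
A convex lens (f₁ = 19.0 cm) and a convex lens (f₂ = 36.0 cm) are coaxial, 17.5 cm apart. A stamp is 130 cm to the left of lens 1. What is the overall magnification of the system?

m = -0.151

Lens 1: 1/d_i1 = 1/(19.0) − 1/(130) = 0.04494, so d_i1 = 22.25 cm; m₁ = −d_i1/d_o1 = -0.1712.
d_o2 = 17.5 − (22.25) = -4.750 cm (virtual object).
Lens 2: 1/d_i2 = 1/(36.0) − 1/(-4.750) = 0.2383, so d_i2 = 4.196 cm; m₂ = −d_i2/d_o2 = +0.8834.
m = m₁·m₂ = (-0.1712)(+0.8834) = -0.151.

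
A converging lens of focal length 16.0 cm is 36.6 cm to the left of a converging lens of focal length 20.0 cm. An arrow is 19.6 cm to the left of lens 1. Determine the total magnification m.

Lens 1: 1/d_i1 = 1/(16.0) − 1/(19.6) = 0.01148, so d_i1 = 87.11 cm; m₁ = −d_i1/d_o1 = -4.444.
d_o2 = 36.6 − (87.11) = -50.51 cm (virtual object).
Lens 2: 1/d_i2 = 1/(20.0) − 1/(-50.51) = 0.06980, so d_i2 = 14.33 cm; m₂ = −d_i2/d_o2 = +0.2836.
m = m₁·m₂ = (-4.444)(+0.2836) = -1.26.

m = -1.26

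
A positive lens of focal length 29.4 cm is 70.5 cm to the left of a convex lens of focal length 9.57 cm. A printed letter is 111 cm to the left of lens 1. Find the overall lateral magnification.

m = +0.165

Lens 1: 1/d_i1 = 1/(29.4) − 1/(111) = 0.02500, so d_i1 = 39.99 cm; m₁ = −d_i1/d_o1 = -0.3603.
d_o2 = 70.5 − (39.99) = 30.51 cm.
Lens 2: 1/d_i2 = 1/(9.57) − 1/(30.51) = 0.07172, so d_i2 = 13.94 cm; m₂ = −d_i2/d_o2 = -0.4570.
m = m₁·m₂ = (-0.3603)(-0.4570) = +0.165.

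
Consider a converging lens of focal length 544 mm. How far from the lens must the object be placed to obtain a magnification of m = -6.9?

m = −d_i/d_o ⇒ d_i = −m·d_o.
1/f = 1/d_o + 1/d_i = 1/d_o − 1/(m·d_o) = (1 − 1/m)/d_o, so d_o = f(1 − 1/m) = (544.0)(1 − 1/(-6.9)) = 623 mm.

623 mm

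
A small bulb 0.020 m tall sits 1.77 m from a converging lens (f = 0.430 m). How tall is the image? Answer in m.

1/d_i = 1/f − 1/d_o = 1/(0.4300) − 1/(1.77) = 1.761, so d_i = 0.5680 m.
m = −d_i/d_o = -0.3209.
|h_i| = |m|·h_o = 0.3209 × 0.020 = 0.00642 m. The image is real, inverted and reduced, on the far side of the lens.

0.00642 m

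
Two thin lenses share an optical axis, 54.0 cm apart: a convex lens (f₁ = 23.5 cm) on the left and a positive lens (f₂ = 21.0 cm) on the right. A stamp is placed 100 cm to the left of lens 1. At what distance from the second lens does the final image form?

214 cm

Lens 1: 1/d_i1 = 1/f₁ − 1/d_o1 = 1/(23.5) − 1/(100) = 0.03255, so d_i1 = 30.72 cm.
The intermediate image is 30.72 cm to the right of lens 1, which is 54.0 − (30.72) = 23.28 cm to the left of lens 2, so d_o2 = +23.28 cm.
Lens 2: 1/d_i2 = 1/f₂ − 1/d_o2 = 1/(21.0) − 1/(23.28) = 0.004664, so d_i2 = 214 cm.
The final image is real, 214 cm to the right of lens 2 (overall magnification ≈ 2.8).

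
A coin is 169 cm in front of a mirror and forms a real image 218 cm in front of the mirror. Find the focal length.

Real image ⇒ d_i = +218 cm.
1/f = 1/d_o + 1/d_i = 1/(169) + 1/(218) = 0.01050, so f = 95.2 cm.
Since f is positive, the mirror is concave.

f = 95.2 cm (concave)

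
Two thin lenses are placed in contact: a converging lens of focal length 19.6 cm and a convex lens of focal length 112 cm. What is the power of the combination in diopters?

P₁ = 1/f₁ = 1/(0.196 m) = +5.102 D; P₂ = 1/f₂ = 1/(1.12 m) = +0.8929 D.
For thin lenses in contact, P = P₁ + P₂ = (+5.102) + (+0.8929) = +5.99 D.

P = +5.99 D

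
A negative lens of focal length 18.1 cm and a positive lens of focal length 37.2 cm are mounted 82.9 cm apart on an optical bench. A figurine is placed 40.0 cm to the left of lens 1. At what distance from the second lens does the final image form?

61.0 cm

Lens 1 is diverging, so f₁ = −18.1 cm.
Lens 1: 1/d_i1 = 1/f₁ − 1/d_o1 = 1/(-18.1) − 1/(40.0) = -0.08025, so d_i1 = -12.46 cm.
The intermediate image is 12.46 cm to the left of lens 1 (virtual), which is 82.9 − (-12.46) = 95.36 cm to the left of lens 2, so d_o2 = +95.36 cm.
Lens 2: 1/d_i2 = 1/f₂ − 1/d_o2 = 1/(37.2) − 1/(95.36) = 0.01640, so d_i2 = 61.0 cm.
The final image is real, 61.0 cm to the right of lens 2 (overall magnification ≈ -0.20).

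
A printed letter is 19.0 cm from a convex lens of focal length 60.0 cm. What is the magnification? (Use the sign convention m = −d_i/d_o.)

1/d_i = 1/f − 1/d_o = 1/(60.00) − 1/(19.0) = -0.03596, so d_i = -27.80 cm.
m = −d_i/d_o = −(-27.80)/(19.0) = +1.46.
The image is virtual, upright and enlarged, on the same side as the object.

m = +1.46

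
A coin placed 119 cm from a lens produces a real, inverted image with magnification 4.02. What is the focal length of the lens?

f = 95.3 cm (converging)

m = −d_i/d_o ⇒ d_i = −m·d_o = −(-4.02)·(119) = 478.4 cm.
1/f = 1/d_o + 1/d_i = 1/(119) + 1/(478.4) = 0.01049, so f = 95.3 cm.
Since f is positive, the lens is converging.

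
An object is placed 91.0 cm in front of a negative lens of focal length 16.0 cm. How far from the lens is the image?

For a negative lens, f = -16.0 cm.
Lens equation: 1/q = 1/f − 1/p = 1/(-16.00) − 1/(91.0) = -0.06250 − 0.01099 = -0.07349, so q = -13.6 cm.
The image is virtual, upright and reduced, on the same side as the object.

13.6 cm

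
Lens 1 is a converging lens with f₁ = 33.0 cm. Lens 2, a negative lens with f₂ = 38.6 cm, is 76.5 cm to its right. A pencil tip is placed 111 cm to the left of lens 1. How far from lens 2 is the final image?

Lens 1: 1/d_i1 = 1/f₁ − 1/d_o1 = 1/(33.0) − 1/(111) = 0.02129, so d_i1 = 46.96 cm.
The intermediate image is 46.96 cm to the right of lens 1, which is 76.5 − (46.96) = 29.54 cm to the left of lens 2, so d_o2 = +29.54 cm.
Lens 2 is diverging, so f₂ = −38.6 cm.
Lens 2: 1/d_i2 = 1/f₂ − 1/d_o2 = 1/(-38.6) − 1/(29.54) = -0.05976, so d_i2 = -16.7 cm.
The final image is virtual, 16.7 cm to the left of lens 2 (overall magnification ≈ -0.24).

16.7 cm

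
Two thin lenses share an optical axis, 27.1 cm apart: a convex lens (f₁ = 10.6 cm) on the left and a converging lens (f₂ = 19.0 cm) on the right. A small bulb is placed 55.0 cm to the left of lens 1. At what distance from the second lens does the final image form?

Lens 1: 1/d_i1 = 1/f₁ − 1/d_o1 = 1/(10.6) − 1/(55.0) = 0.07616, so d_i1 = 13.13 cm.
The intermediate image is 13.13 cm to the right of lens 1, which is 27.1 − (13.13) = 13.97 cm to the left of lens 2, so d_o2 = +13.97 cm.
Lens 2: 1/d_i2 = 1/f₂ − 1/d_o2 = 1/(19.0) − 1/(13.97) = -0.01895, so d_i2 = -52.8 cm.
The final image is virtual, 52.8 cm to the left of lens 2 (overall magnification ≈ -0.90).

52.8 cm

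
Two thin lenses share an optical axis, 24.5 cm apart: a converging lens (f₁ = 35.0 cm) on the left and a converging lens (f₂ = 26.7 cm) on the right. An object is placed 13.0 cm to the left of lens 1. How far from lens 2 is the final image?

Lens 1: 1/d_i1 = 1/f₁ − 1/d_o1 = 1/(35.0) − 1/(13.0) = -0.04835, so d_i1 = -20.68 cm.
The intermediate image is 20.68 cm to the left of lens 1 (virtual), which is 24.5 − (-20.68) = 45.18 cm to the left of lens 2, so d_o2 = +45.18 cm.
Lens 2: 1/d_i2 = 1/f₂ − 1/d_o2 = 1/(26.7) − 1/(45.18) = 0.01532, so d_i2 = 65.3 cm.
The final image is real, 65.3 cm to the right of lens 2 (overall magnification ≈ -2.3).

65.3 cm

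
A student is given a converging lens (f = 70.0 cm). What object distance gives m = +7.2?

60.3 cm

m = −d_i/d_o ⇒ d_i = −m·d_o.
1/f = 1/d_o + 1/d_i = 1/d_o − 1/(m·d_o) = (1 − 1/m)/d_o, so d_o = f(1 − 1/m) = (70.00)(1 − 1/(+7.2)) = 60.3 cm.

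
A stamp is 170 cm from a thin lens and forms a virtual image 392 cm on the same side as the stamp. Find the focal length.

f = 300 cm (converging)

Virtual image ⇒ d_i = −392 cm.
1/f = 1/d_o + 1/d_i = 1/(170) + 1/(-392) = 0.003331, so f = 300 cm.
Since f is positive, the thin lens is converging.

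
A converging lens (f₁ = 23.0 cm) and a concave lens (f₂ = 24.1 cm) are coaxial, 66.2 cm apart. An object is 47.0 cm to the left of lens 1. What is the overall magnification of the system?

Lens 1: 1/d_i1 = 1/(23.0) − 1/(47.0) = 0.02220, so d_i1 = 45.04 cm; m₁ = −d_i1/d_o1 = -0.9583.
d_o2 = 66.2 − (45.04) = 21.16 cm.
f₂ = −24.1 cm (diverging).
Lens 2: 1/d_i2 = 1/(-24.1) − 1/(21.16) = -0.08875, so d_i2 = -11.27 cm; m₂ = −d_i2/d_o2 = +0.5325.
m = m₁·m₂ = (-0.9583)(+0.5325) = -0.510.

m = -0.510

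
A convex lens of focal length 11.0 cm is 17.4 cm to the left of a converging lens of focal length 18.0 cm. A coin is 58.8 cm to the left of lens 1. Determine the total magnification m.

Lens 1: 1/d_i1 = 1/(11.0) − 1/(58.8) = 0.07390, so d_i1 = 13.53 cm; m₁ = −d_i1/d_o1 = -0.2301.
d_o2 = 17.4 − (13.53) = 3.870 cm.
Lens 2: 1/d_i2 = 1/(18.0) − 1/(3.870) = -0.2028, so d_i2 = -4.930 cm; m₂ = −d_i2/d_o2 = +1.274.
m = m₁·m₂ = (-0.2301)(+1.274) = -0.293.

m = -0.293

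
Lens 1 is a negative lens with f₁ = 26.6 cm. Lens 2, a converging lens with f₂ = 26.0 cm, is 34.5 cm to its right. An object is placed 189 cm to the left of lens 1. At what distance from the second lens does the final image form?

47.2 cm

Lens 1 is diverging, so f₁ = −26.6 cm.
Lens 1: 1/d_i1 = 1/f₁ − 1/d_o1 = 1/(-26.6) − 1/(189) = -0.04288, so d_i1 = -23.32 cm.
The intermediate image is 23.32 cm to the left of lens 1 (virtual), which is 34.5 − (-23.32) = 57.82 cm to the left of lens 2, so d_o2 = +57.82 cm.
Lens 2: 1/d_i2 = 1/f₂ − 1/d_o2 = 1/(26.0) − 1/(57.82) = 0.02117, so d_i2 = 47.2 cm.
The final image is real, 47.2 cm to the right of lens 2 (overall magnification ≈ -0.10).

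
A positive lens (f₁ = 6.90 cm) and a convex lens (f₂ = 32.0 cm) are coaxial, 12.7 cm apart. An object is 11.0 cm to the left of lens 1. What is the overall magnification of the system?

m = -1.42

Lens 1: 1/d_i1 = 1/(6.90) − 1/(11.0) = 0.05402, so d_i1 = 18.51 cm; m₁ = −d_i1/d_o1 = -1.683.
d_o2 = 12.7 − (18.51) = -5.810 cm (virtual object).
Lens 2: 1/d_i2 = 1/(32.0) − 1/(-5.810) = 0.2034, so d_i2 = 4.917 cm; m₂ = −d_i2/d_o2 = +0.8463.
m = m₁·m₂ = (-1.683)(+0.8463) = -1.42.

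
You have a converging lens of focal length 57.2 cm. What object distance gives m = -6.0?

66.7 cm

m = −d_i/d_o ⇒ d_i = −m·d_o.
1/f = 1/d_o + 1/d_i = 1/d_o − 1/(m·d_o) = (1 − 1/m)/d_o, so d_o = f(1 − 1/m) = (57.20)(1 − 1/(-6.0)) = 66.7 cm.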